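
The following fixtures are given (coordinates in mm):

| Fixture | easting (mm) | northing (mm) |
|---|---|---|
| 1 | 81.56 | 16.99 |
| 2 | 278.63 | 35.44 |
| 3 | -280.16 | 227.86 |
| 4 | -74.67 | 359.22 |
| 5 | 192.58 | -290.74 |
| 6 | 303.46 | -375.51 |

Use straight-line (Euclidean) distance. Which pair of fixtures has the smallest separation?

5 and 6

Pairwise distances:
1–2: 197.93 mm
1–3: 418.70 mm
1–4: 376.20 mm
1–5: 327.14 mm
1–6: 450.88 mm
2–3: 590.99 mm
2–4: 479.22 mm
2–5: 337.34 mm
2–6: 411.70 mm
3–4: 243.89 mm
3–5: 701.73 mm
3–6: 839.44 mm
4–5: 702.76 mm
4–6: 826.32 mm
5–6: 139.57 mm
Closest pair: 5–6 at 139.57 mm.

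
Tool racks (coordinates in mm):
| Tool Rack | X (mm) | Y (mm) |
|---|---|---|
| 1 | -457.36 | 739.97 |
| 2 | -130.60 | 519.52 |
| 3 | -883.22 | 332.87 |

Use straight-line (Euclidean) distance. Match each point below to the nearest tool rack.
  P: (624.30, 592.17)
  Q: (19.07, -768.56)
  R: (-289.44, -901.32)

P→2; Q→2; R→3

P at (624.30, 592.17):
  1: √((-1081.66)² + (147.80)²) = √(1169988.3556 + 21844.8400) = 1091.71 mm
  2: √((-754.90)² + (-72.65)²) = √(569874.0100 + 5278.0225) = 758.39 mm
  3: √((-1507.52)² + (-259.30)²) = √(2272616.5504 + 67236.4900) = 1529.66 mm
  → nearest: 2 (758.39 mm)
Q at (19.07, -768.56):
  1: √((-476.43)² + (1508.53)²) = √(226985.5449 + 2275662.7609) = 1581.98 mm
  2: √((-149.67)² + (1288.08)²) = √(22401.1089 + 1659150.0864) = 1296.75 mm
  3: √((-902.29)² + (1101.43)²) = √(814127.2441 + 1213148.0449) = 1423.82 mm
  → nearest: 2 (1296.75 mm)
R at (-289.44, -901.32):
  1: √((-167.92)² + (1641.29)²) = √(28197.1264 + 2693832.8641) = 1649.86 mm
  2: √((158.84)² + (1420.84)²) = √(25230.1456 + 2018786.3056) = 1429.69 mm
  3: √((-593.78)² + (1234.19)²) = √(352574.6884 + 1523224.9561) = 1369.60 mm
  → nearest: 3 (1369.60 mm)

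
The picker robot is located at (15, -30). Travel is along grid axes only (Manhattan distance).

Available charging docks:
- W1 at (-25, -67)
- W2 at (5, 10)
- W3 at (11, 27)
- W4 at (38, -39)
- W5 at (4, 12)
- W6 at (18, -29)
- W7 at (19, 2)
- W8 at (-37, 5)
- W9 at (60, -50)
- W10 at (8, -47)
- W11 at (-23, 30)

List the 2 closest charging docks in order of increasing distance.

W6, W10

Distances from (15, -30):
W1: 77
W2: 50
W3: 61
W4: 32
W5: 53
W6: 4
W7: 36
W8: 87
W9: 65
W10: 24
W11: 98
Sorted: W6 (4) < W10 (24) < W4 (32) < W7 (36) < …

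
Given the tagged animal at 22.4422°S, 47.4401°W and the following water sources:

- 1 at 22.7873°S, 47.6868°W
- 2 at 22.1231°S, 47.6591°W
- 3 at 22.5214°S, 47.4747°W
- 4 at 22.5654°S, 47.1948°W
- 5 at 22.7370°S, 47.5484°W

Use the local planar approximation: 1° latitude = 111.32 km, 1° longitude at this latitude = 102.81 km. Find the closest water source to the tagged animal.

3

Distances from 22.4422°S, 47.4401°W:
1: 46.0339 km
2: 42.0568 km
3: 9.5071 km
4: 28.7072 km
5: 34.6545 km
Minimum: 3 at 9.5071 km.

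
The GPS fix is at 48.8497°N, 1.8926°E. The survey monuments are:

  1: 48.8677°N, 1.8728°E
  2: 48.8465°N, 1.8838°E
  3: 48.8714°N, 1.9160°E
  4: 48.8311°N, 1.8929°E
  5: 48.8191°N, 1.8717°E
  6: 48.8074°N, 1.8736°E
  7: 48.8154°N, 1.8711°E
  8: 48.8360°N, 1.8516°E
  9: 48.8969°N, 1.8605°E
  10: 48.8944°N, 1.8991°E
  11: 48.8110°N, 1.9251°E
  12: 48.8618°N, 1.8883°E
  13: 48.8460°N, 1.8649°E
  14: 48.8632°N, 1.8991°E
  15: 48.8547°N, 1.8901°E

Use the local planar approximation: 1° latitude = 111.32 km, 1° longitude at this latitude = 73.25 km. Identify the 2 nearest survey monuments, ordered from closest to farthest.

Distances from 48.8497°N, 1.8926°E:
1: √((0.0180·111.32)² + (-0.0198·73.25)²) = √(4.015054 + 2.103515) = 2.4736 km
2: √((-0.0032·111.32)² + (-0.0088·73.25)²) = √(0.126896 + 0.415509) = 0.7365 km
3: √((0.0217·111.32)² + (0.0234·73.25)²) = √(5.835336 + 2.937967) = 2.9620 km
4: √((-0.0186·111.32)² + (0.0003·73.25)²) = √(4.287186 + 0.000483) = 2.0707 km
5: √((-0.0306·111.32)² + (-0.0209·73.25)²) = √(11.603506 + 2.343731) = 3.7346 km
6: √((-0.0423·111.32)² + (-0.0190·73.25)²) = √(22.173136 + 1.936968) = 4.9102 km
7: √((-0.0343·111.32)² + (-0.0215·73.25)²) = √(14.579232 + 2.480231) = 4.1303 km
8: √((-0.0137·111.32)² + (-0.0410·73.25)²) = √(2.325881 + 9.019511) = 3.3683 km
9: √((0.0472·111.32)² + (-0.0321·73.25)²) = √(27.607711 + 5.528729) = 5.7564 km
10: √((0.0447·111.32)² + (0.0065·73.25)²) = √(24.760616 + 0.226695) = 4.9987 km
11: √((-0.0387·111.32)² + (0.0325·73.25)²) = √(18.559588 + 5.667375) = 4.9221 km
12: √((0.0121·111.32)² + (-0.0043·73.25)²) = √(1.814334 + 0.099209) = 1.3833 km
13: √((-0.0037·111.32)² + (-0.0277·73.25)²) = √(0.169648 + 4.116942) = 2.0704 km
14: √((0.0135·111.32)² + (0.0065·73.25)²) = √(2.258468 + 0.226695) = 1.5764 km
15: √((0.0050·111.32)² + (-0.0025·73.25)²) = √(0.309804 + 0.033535) = 0.5860 km
Sorted: 15 (0.5860 km) < 2 (0.7365 km) < 12 (1.3833 km) < 14 (1.5764 km) < …

15, 2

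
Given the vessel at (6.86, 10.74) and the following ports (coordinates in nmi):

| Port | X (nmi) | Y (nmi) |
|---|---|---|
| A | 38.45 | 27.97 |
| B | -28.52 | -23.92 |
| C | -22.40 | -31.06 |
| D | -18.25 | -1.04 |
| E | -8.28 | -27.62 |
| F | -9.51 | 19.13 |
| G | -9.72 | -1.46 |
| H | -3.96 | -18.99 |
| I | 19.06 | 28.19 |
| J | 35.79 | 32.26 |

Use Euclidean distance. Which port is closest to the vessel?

F

Distances from (6.86, 10.74):
A: √((31.59)² + (17.23)²) = √(997.9281 + 296.8729) = 35.98 nmi
B: √((-35.38)² + (-34.66)²) = √(1251.7444 + 1201.3156) = 49.53 nmi
C: √((-29.26)² + (-41.80)²) = √(856.1476 + 1747.2400) = 51.02 nmi
D: √((-25.11)² + (-11.78)²) = √(630.5121 + 138.7684) = 27.74 nmi
E: √((-15.14)² + (-38.36)²) = √(229.2196 + 1471.4896) = 41.24 nmi
F: √((-16.37)² + (8.39)²) = √(267.9769 + 70.3921) = 18.39 nmi
G: √((-16.58)² + (-12.20)²) = √(274.8964 + 148.8400) = 20.58 nmi
H: √((-10.82)² + (-29.73)²) = √(117.0724 + 883.8729) = 31.64 nmi
I: √((12.20)² + (17.45)²) = √(148.8400 + 304.5025) = 21.29 nmi
J: √((28.93)² + (21.52)²) = √(836.9449 + 463.1104) = 36.06 nmi
Minimum: F at 18.39 nmi.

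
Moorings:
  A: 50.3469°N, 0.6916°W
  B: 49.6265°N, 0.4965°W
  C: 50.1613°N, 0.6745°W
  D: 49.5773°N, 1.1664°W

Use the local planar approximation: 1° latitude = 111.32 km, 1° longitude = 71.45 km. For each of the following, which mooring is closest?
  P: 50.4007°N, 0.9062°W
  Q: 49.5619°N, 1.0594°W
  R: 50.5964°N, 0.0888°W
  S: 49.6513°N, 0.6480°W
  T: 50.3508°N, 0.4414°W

P at 50.4007°N, 0.9062°W:
  A: 16.4613 km
  B: 91.0197 km
  C: 31.3734 km
  D: 93.5273 km
  → nearest: A (16.4613 km)
Q at 49.5619°N, 1.0594°W:
  A: 91.2521 km
  B: 40.8571 km
  C: 72.1704 km
  D: 7.8350 km
  → nearest: D (7.8350 km)
R at 50.5964°N, 0.0888°W:
  A: 51.2488 km
  B: 111.8299 km
  C: 64.0098 km
  D: 137.1065 km
  → nearest: A (51.2488 km)
S at 49.6513°N, 0.6480°W:
  A: 77.4968 km
  B: 11.1712 km
  C: 56.8048 km
  D: 37.9447 km
  → nearest: B (11.1712 km)
T at 50.3508°N, 0.4414°W:
  A: 17.8821 km
  B: 80.7251 km
  C: 26.8774 km
  D: 100.4869 km
  → nearest: A (17.8821 km)

P→A; Q→D; R→A; S→B; T→A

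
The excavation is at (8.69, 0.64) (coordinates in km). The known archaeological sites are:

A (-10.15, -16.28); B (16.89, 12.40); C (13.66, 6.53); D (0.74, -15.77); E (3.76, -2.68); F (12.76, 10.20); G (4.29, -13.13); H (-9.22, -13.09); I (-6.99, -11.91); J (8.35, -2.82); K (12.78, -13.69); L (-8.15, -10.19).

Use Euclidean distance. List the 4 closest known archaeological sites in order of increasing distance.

J, E, C, F

Distances from (8.69, 0.64):
A: √((-18.84)² + (-16.92)²) = √(354.9456 + 286.2864) = 25.32 km
B: √((8.20)² + (11.76)²) = √(67.2400 + 138.2976) = 14.34 km
C: √((4.97)² + (5.89)²) = √(24.7009 + 34.6921) = 7.71 km
D: √((-7.95)² + (-16.41)²) = √(63.2025 + 269.2881) = 18.23 km
E: √((-4.93)² + (-3.32)²) = √(24.3049 + 11.0224) = 5.94 km
F: √((4.07)² + (9.56)²) = √(16.5649 + 91.3936) = 10.39 km
G: √((-4.40)² + (-13.77)²) = √(19.3600 + 189.6129) = 14.46 km
H: √((-17.91)² + (-13.73)²) = √(320.7681 + 188.5129) = 22.57 km
I: √((-15.68)² + (-12.55)²) = √(245.8624 + 157.5025) = 20.08 km
J: √((-0.34)² + (-3.46)²) = √(0.1156 + 11.9716) = 3.48 km
K: √((4.09)² + (-14.33)²) = √(16.7281 + 205.3489) = 14.90 km
L: √((-16.84)² + (-10.83)²) = √(283.5856 + 117.2889) = 20.02 km
Sorted: J (3.48 km) < E (5.94 km) < C (7.71 km) < F (10.39 km) < B (14.34 km) < G (14.46 km) < …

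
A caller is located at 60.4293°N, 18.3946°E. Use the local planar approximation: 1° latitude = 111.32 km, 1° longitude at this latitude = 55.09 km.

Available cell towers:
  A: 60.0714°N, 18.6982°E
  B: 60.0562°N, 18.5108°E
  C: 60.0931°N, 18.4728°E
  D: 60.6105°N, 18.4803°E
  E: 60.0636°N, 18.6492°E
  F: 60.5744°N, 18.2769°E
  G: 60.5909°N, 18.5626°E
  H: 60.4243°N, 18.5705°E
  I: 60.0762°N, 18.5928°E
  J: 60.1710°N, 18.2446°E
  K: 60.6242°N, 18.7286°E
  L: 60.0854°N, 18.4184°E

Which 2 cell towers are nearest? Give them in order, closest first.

H, F

Distances from 60.4293°N, 18.3946°E:
A: √((-0.3579·111.32)² + (0.3036·55.09)²) = √(1587.339385 + 279.736463) = 43.2097 km
B: √((-0.3731·111.32)² + (0.1162·55.09)²) = √(1725.030958 + 40.978665) = 42.0239 km
C: √((-0.3362·111.32)² + (0.0782·55.09)²) = √(1400.689308 + 18.559191) = 37.6729 km
D: √((0.1812·111.32)² + (0.0857·55.09)²) = √(406.876664 + 22.289852) = 20.7163 km
E: √((-0.3657·111.32)² + (0.2546·55.09)²) = √(1657.281628 + 196.726264) = 43.0582 km
F: √((0.1451·111.32)² + (-0.1177·55.09)²) = √(260.904290 + 42.043462) = 17.4054 km
G: √((0.1616·111.32)² + (0.1680·55.09)²) = √(323.615346 + 85.657246) = 20.2305 km
H: √((-0.0050·111.32)² + (0.1759·55.09)²) = √(0.309804 + 93.902515) = 9.7063 km
I: √((-0.3531·111.32)² + (0.1982·55.09)²) = √(1545.047481 + 119.221023) = 40.7954 km
J: √((-0.2583·111.32)² + (-0.1500·55.09)²) = √(826.789986 + 68.285432) = 29.9178 km
K: √((0.1949·111.32)² + (0.3340·55.09)²) = √(470.728045 + 338.562208) = 28.4480 km
L: √((-0.3439·111.32)² + (0.0238·55.09)²) = √(1465.584108 + 1.719093) = 38.3054 km
Sorted: H (9.7063 km) < F (17.4054 km) < G (20.2305 km) < D (20.7163 km) < …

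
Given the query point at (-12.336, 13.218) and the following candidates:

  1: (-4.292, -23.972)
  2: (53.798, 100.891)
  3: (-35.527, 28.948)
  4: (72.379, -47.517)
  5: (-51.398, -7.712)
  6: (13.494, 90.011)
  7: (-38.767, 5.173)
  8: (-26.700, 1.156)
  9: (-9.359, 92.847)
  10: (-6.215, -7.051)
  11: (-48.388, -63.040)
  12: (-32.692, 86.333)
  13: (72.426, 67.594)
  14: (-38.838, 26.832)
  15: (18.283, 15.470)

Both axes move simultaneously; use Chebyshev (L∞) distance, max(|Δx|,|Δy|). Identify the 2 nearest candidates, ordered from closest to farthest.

8, 10

Distances from (-12.336, 13.218):
1: max(|8.044|, |-37.190|) = 37.190
2: max(|66.134|, |87.673|) = 87.673
3: max(|-23.191|, |15.730|) = 23.191
4: max(|84.715|, |-60.735|) = 84.715
5: max(|-39.062|, |-20.930|) = 39.062
6: max(|25.830|, |76.793|) = 76.793
7: max(|-26.431|, |-8.045|) = 26.431
8: max(|-14.364|, |-12.062|) = 14.364
9: max(|2.977|, |79.629|) = 79.629
10: max(|6.121|, |-20.269|) = 20.269
11: max(|-36.052|, |-76.258|) = 76.258
12: max(|-20.356|, |73.115|) = 73.115
13: max(|84.762|, |54.376|) = 84.762
14: max(|-26.502|, |13.614|) = 26.502
15: max(|30.619|, |2.252|) = 30.619
Sorted: 8 (14.364) < 10 (20.269) < 3 (23.191) < 7 (26.431) < …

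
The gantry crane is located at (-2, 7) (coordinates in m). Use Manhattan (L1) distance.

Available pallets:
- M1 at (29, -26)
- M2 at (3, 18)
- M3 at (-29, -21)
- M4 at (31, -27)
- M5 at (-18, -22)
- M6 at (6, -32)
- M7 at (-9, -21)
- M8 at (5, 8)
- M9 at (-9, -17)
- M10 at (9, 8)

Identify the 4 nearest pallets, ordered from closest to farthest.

Distances from (-2, 7):
M1: 64 m
M2: 16 m
M3: 55 m
M4: 67 m
M5: 45 m
M6: 47 m
M7: 35 m
M8: 8 m
M9: 31 m
M10: 12 m
Sorted: M8 (8 m) < M10 (12 m) < M2 (16 m) < M9 (31 m) < M7 (35 m) < M5 (45 m) < …

M8, M10, M2, M9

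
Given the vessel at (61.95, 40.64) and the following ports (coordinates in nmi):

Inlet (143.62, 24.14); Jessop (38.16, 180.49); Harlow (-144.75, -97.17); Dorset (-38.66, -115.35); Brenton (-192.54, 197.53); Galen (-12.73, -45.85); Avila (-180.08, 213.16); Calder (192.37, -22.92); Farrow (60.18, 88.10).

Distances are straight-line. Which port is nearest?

Farrow

Distances from (61.95, 40.64):
Inlet: 83.32 nmi
Jessop: 141.86 nmi
Harlow: 248.43 nmi
Dorset: 185.62 nmi
Brenton: 298.96 nmi
Galen: 114.27 nmi
Avila: 297.22 nmi
Calder: 145.08 nmi
Farrow: 47.49 nmi
Minimum: Farrow at 47.49 nmi.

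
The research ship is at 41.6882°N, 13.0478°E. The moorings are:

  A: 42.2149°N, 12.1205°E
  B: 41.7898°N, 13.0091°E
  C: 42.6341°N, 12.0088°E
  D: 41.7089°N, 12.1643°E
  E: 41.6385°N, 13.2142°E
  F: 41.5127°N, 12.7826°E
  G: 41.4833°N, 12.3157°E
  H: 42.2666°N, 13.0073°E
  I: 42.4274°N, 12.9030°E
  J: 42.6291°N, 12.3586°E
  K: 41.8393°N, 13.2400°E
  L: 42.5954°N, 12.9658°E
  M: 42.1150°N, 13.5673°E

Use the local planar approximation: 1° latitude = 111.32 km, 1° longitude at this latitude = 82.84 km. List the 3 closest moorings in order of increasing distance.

Distances from 41.6882°N, 13.0478°E:
A: 96.6368 km
B: 11.7557 km
C: 135.9991 km
D: 73.2254 km
E: 14.8534 km
F: 29.3994 km
G: 64.7947 km
H: 64.4748 km
I: 83.1574 km
J: 119.2909 km
K: 23.1610 km
L: 101.2177 km
M: 64.1044 km
Sorted: B (11.7557 km) < E (14.8534 km) < K (23.1610 km) < F (29.3994 km) < M (64.1044 km) < …

B, E, K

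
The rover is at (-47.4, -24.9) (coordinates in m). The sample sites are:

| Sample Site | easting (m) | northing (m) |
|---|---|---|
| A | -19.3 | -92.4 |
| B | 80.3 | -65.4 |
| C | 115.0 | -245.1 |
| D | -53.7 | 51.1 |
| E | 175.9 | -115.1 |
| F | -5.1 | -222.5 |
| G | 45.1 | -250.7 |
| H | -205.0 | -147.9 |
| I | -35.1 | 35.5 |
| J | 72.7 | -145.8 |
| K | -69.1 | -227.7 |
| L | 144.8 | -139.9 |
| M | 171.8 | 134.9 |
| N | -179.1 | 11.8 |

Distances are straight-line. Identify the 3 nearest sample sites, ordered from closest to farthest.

I, A, D

Distances from (-47.4, -24.9):
A: 73.1 m
B: 134.0 m
C: 273.6 m
D: 76.3 m
E: 240.8 m
F: 202.1 m
G: 244.0 m
H: 199.9 m
I: 61.6 m
J: 170.4 m
K: 204.0 m
L: 224.0 m
M: 271.3 m
N: 136.7 m
Sorted: I (61.6 m) < A (73.1 m) < D (76.3 m) < B (134.0 m) < N (136.7 m) < …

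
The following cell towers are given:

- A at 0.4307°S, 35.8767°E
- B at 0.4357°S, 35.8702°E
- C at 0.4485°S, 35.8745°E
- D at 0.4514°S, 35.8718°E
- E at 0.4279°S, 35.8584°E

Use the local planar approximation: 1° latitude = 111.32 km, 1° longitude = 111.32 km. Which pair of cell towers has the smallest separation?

Pairwise distances:
A–B: √((-0.0050·111.32)² + (-0.0065·111.32)²) = √(0.309804 + 0.523568) = 0.9129 km
A–C: √((-0.0178·111.32)² + (-0.0022·111.32)²) = √(3.926326 + 0.059978) = 1.9966 km
A–D: √((-0.0207·111.32)² + (-0.0049·111.32)²) = √(5.309909 + 0.297535) = 2.3680 km
A–E: √((0.0028·111.32)² + (-0.0183·111.32)²) = √(0.097154 + 4.150005) = 2.0609 km
B–C: √((-0.0128·111.32)² + (0.0043·111.32)²) = √(2.030329 + 0.229131) = 1.5031 km
B–D: √((-0.0157·111.32)² + (0.0016·111.32)²) = √(3.054539 + 0.031724) = 1.7568 km
B–E: √((0.0078·111.32)² + (-0.0118·111.32)²) = √(0.753938 + 1.725482) = 1.5746 km
C–D: √((-0.0029·111.32)² + (-0.0027·111.32)²) = √(0.104218 + 0.090339) = 0.4411 km
C–E: √((0.0206·111.32)² + (-0.0161·111.32)²) = √(5.258730 + 3.212167) = 2.9105 km
D–E: √((0.0235·111.32)² + (-0.0134·111.32)²) = √(6.843561 + 2.225133) = 3.0114 km
Closest pair: C–D at 0.4411 km.

C and D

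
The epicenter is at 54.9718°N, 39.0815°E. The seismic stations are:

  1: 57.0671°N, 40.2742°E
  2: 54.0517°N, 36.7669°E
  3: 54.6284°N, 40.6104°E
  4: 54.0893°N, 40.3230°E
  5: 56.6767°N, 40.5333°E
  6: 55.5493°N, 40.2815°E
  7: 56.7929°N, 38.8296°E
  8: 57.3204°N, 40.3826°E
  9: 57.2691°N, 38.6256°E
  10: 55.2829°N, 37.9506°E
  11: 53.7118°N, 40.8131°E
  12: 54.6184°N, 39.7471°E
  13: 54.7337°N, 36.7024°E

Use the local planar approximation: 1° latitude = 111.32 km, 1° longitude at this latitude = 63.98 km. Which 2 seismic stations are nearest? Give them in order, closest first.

12, 10

Distances from 54.9718°N, 39.0815°E:
1: 245.4141 km
2: 180.0585 km
3: 105.0233 km
4: 126.3344 km
5: 211.3005 km
6: 100.1370 km
7: 203.3645 km
8: 274.3788 km
9: 257.3935 km
10: 80.2159 km
11: 178.7392 km
12: 57.9755 km
13: 154.5053 km
Sorted: 12 (57.9755 km) < 10 (80.2159 km) < 6 (100.1370 km) < 3 (105.0233 km) < …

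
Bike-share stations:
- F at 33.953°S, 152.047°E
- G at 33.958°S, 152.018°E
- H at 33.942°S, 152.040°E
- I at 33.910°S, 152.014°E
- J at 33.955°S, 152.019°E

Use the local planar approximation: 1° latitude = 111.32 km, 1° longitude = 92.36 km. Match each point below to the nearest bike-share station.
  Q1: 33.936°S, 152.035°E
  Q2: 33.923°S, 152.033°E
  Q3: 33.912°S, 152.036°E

Q1→H; Q2→H; Q3→I

Q1 at 33.936°S, 152.035°E:
  F: 2.193 km
  G: 2.909 km
  H: 0.812 km
  I: 3.484 km
  J: 2.580 km
  → nearest: H (0.812 km)
Q2 at 33.923°S, 152.033°E:
  F: 3.581 km
  G: 4.135 km
  H: 2.212 km
  I: 2.275 km
  J: 3.790 km
  → nearest: H (2.212 km)
Q3 at 33.912°S, 152.036°E:
  F: 4.676 km
  G: 5.384 km
  H: 3.360 km
  I: 2.044 km
  J: 5.038 km
  → nearest: I (2.044 km)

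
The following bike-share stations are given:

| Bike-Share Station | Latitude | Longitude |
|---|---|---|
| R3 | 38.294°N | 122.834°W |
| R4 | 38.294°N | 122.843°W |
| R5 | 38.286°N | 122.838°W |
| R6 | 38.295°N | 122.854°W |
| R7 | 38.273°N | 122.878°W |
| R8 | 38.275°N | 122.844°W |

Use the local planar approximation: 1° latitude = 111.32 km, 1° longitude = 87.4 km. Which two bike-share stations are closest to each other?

R3 and R4

Pairwise distances:
R3–R4: 0.787 km
R3–R5: 0.957 km
R3–R6: 1.752 km
R3–R7: 4.500 km
R3–R8: 2.289 km
R4–R5: 0.992 km
R4–R6: 0.968 km
R4–R7: 3.850 km
R4–R8: 2.117 km
R5–R6: 1.720 km
R5–R7: 3.784 km
R5–R8: 1.332 km
R6–R7: 3.225 km
R6–R8: 2.392 km
R7–R8: 2.980 km
Closest pair: R3–R4 at 0.787 km.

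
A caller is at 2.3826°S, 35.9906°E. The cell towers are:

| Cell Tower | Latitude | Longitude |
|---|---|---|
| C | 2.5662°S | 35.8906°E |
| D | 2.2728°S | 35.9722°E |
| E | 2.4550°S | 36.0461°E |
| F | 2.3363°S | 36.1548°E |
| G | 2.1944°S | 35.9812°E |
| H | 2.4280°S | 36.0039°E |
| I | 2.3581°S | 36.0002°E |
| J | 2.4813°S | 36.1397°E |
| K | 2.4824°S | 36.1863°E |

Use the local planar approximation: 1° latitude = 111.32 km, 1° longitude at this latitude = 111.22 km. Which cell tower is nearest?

Distances from 2.3826°S, 35.9906°E:
C: 23.2685 km
D: 12.3931 km
E: 10.1518 km
F: 18.9757 km
G: 20.9765 km
H: 5.2660 km
I: 2.9289 km
J: 19.8925 km
K: 24.4371 km
Minimum: I at 2.9289 km.

I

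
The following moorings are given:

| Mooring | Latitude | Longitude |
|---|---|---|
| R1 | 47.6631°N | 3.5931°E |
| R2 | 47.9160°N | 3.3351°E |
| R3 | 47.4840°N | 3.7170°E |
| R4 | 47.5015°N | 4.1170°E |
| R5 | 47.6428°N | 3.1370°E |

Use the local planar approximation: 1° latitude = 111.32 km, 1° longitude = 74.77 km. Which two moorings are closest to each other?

R1 and R3

Pairwise distances:
R1–R3: 21.9846 km
R3–R4: 29.9714 km
R2–R5: 33.8278 km
R1–R2: 34.1279 km
R1–R5: 34.1774 km
R1–R4: 43.1052 km
R3–R5: 46.8312 km
R2–R3: 55.9289 km
R2–R4: 74.4781 km
R4–R5: 74.9439 km
Closest pair: R1–R3 at 21.9846 km.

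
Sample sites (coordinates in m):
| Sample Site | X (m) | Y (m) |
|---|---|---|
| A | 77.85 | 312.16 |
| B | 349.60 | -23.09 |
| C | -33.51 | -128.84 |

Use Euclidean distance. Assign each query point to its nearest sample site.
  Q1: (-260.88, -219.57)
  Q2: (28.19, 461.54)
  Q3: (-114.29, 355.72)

Q1 at (-260.88, -219.57):
  A: √((338.73)² + (531.73)²) = √(114738.0129 + 282736.7929) = 630.46 m
  B: √((610.48)² + (196.48)²) = √(372685.8304 + 38604.3904) = 641.32 m
  C: √((227.37)² + (90.73)²) = √(51697.1169 + 8231.9329) = 244.80 m
  → nearest: C (244.80 m)
Q2 at (28.19, 461.54):
  A: √((49.66)² + (-149.38)²) = √(2466.1156 + 22314.3844) = 157.42 m
  B: √((321.41)² + (-484.63)²) = √(103304.3881 + 234866.2369) = 581.52 m
  C: √((-61.70)² + (-590.38)²) = √(3806.8900 + 348548.5444) = 593.60 m
  → nearest: A (157.42 m)
Q3 at (-114.29, 355.72):
  A: √((192.14)² + (-43.56)²) = √(36917.7796 + 1897.4736) = 197.02 m
  B: √((463.89)² + (-378.81)²) = √(215193.9321 + 143497.0161) = 598.91 m
  C: √((80.78)² + (-484.56)²) = √(6525.4084 + 234798.3936) = 491.25 m
  → nearest: A (197.02 m)

Q1→C; Q2→A; Q3→A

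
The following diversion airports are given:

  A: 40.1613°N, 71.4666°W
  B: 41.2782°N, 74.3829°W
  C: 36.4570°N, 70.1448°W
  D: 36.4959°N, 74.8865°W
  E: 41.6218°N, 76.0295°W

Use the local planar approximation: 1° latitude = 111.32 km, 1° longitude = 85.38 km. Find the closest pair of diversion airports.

Pairwise distances:
A–B: 278.3103 km
A–C: 427.5269 km
A–D: 501.7461 km
A–E: 422.1446 km
B–C: 647.2845 km
B–D: 534.0992 km
B–E: 145.6971 km
C–D: 404.8695 km
C–E: 763.5470 km
D–E: 578.9001 km
Closest pair: B–E at 145.6971 km.

B and E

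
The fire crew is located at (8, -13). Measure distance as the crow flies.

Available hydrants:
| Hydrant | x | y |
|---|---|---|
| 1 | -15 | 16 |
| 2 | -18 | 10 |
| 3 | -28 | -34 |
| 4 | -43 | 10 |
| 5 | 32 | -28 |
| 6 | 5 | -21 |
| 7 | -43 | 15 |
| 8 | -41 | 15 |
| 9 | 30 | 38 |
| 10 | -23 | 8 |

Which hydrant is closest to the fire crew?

6

Distances from (8, -13):
1: √((-23)² + (29)²) = √(529.000 + 841.000) = 37.0
2: √((-26)² + (23)²) = √(676.000 + 529.000) = 34.7
3: √((-36)² + (-21)²) = √(1296.000 + 441.000) = 41.7
4: √((-51)² + (23)²) = √(2601.000 + 529.000) = 55.9
5: √((24)² + (-15)²) = √(576.000 + 225.000) = 28.3
6: √((-3)² + (-8)²) = √(9.000 + 64.000) = 8.5
7: √((-51)² + (28)²) = √(2601.000 + 784.000) = 58.2
8: √((-49)² + (28)²) = √(2401.000 + 784.000) = 56.4
9: √((22)² + (51)²) = √(484.000 + 2601.000) = 55.5
10: √((-31)² + (21)²) = √(961.000 + 441.000) = 37.4
Minimum: 6 at 8.5.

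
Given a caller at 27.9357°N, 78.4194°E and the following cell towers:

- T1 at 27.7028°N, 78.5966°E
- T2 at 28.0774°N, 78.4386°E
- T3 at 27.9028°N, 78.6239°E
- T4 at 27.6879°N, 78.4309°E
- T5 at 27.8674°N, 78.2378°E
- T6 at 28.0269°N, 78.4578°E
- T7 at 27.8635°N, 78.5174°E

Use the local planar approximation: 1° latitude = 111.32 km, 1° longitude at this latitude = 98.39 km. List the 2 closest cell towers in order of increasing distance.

Distances from 27.9357°N, 78.4194°E:
T1: √((-0.2329·111.32)² + (0.1772·98.39)²) = √(672.179669 + 303.969043) = 31.2434 km
T2: √((0.1417·111.32)² + (0.0192·98.39)²) = √(248.820464 + 3.568653) = 15.8868 km
T3: √((-0.0329·111.32)² + (0.2045·98.39)²) = √(13.413379 + 404.844782) = 20.4514 km
T4: √((-0.2478·111.32)² + (0.0115·98.39)²) = √(760.937521 + 1.280258) = 27.6083 km
T5: √((-0.0683·111.32)² + (-0.1816·98.39)²) = √(57.807981 + 319.251987) = 19.4180 km
T6: √((0.0912·111.32)² + (0.0384·98.39)²) = √(103.070901 + 14.274614) = 10.8326 km
T7: √((-0.0722·111.32)² + (0.0980·98.39)²) = √(64.598256 + 92.972407) = 12.5527 km
Sorted: T6 (10.8326 km) < T7 (12.5527 km) < T2 (15.8868 km) < T5 (19.4180 km) < …

T6, T7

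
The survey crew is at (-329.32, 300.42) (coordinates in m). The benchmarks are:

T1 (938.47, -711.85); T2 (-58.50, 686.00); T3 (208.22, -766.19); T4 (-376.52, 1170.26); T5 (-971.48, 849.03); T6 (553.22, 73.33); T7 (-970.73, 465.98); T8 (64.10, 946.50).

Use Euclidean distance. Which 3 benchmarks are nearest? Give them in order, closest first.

T2, T7, T8

Distances from (-329.32, 300.42):
T1: √((1267.79)² + (-1012.27)²) = √(1607291.4841 + 1024690.5529) = 1622.34 m
T2: √((270.82)² + (385.58)²) = √(73343.4724 + 148671.9364) = 471.19 m
T3: √((537.54)² + (-1066.61)²) = √(288949.2516 + 1137656.8921) = 1194.41 m
T4: √((-47.20)² + (869.84)²) = √(2227.8400 + 756621.6256) = 871.12 m
T5: √((-642.16)² + (548.61)²) = √(412369.4656 + 300972.9321) = 844.60 m
T6: √((882.54)² + (-227.09)²) = √(778876.8516 + 51569.8681) = 911.29 m
T7: √((-641.41)² + (165.56)²) = √(411406.7881 + 27410.1136) = 662.43 m
T8: √((393.42)² + (646.08)²) = √(154779.2964 + 417419.3664) = 756.44 m
Sorted: T2 (471.19 m) < T7 (662.43 m) < T8 (756.44 m) < T5 (844.60 m) < T4 (871.12 m) < …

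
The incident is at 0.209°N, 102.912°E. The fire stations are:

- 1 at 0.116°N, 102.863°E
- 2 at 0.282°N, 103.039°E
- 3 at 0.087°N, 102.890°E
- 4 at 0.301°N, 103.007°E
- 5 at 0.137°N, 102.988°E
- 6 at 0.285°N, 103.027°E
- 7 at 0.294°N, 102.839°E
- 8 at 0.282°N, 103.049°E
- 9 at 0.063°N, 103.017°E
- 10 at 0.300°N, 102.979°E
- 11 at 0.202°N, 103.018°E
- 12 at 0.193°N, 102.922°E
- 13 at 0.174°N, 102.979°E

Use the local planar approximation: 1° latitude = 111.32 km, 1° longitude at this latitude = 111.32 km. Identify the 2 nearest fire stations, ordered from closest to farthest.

12, 13

Distances from 0.209°N, 102.912°E:
1: √((-0.093·111.32)² + (-0.049·111.32)²) = √(107.17964 + 29.75353) = 11.702 km
2: √((0.073·111.32)² + (0.127·111.32)²) = √(66.03773 + 199.87286) = 16.307 km
3: √((-0.122·111.32)² + (-0.022·111.32)²) = √(184.44465 + 5.99780) = 13.800 km
4: √((0.092·111.32)² + (0.095·111.32)²) = √(104.88709 + 111.83909) = 14.722 km
5: √((-0.072·111.32)² + (0.076·111.32)²) = √(64.24087 + 71.57701) = 11.654 km
6: √((0.076·111.32)² + (0.115·111.32)²) = √(71.57701 + 163.88608) = 15.345 km
7: √((0.085·111.32)² + (-0.073·111.32)²) = √(89.53323 + 66.03773) = 12.473 km
8: √((0.073·111.32)² + (0.137·111.32)²) = √(66.03773 + 232.58812) = 17.281 km
9: √((-0.146·111.32)² + (0.105·111.32)²) = √(264.15091 + 136.62337) = 20.019 km
10: √((0.091·111.32)² + (0.067·111.32)²) = √(102.61933 + 55.62833) = 12.580 km
11: √((-0.007·111.32)² + (0.106·111.32)²) = √(0.60721 + 139.23811) = 11.826 km
12: √((-0.016·111.32)² + (0.010·111.32)²) = √(3.17239 + 1.23921) = 2.100 km
13: √((-0.035·111.32)² + (0.067·111.32)²) = √(15.18037 + 55.62833) = 8.415 km
Sorted: 12 (2.100 km) < 13 (8.415 km) < 5 (11.654 km) < 1 (11.702 km) < …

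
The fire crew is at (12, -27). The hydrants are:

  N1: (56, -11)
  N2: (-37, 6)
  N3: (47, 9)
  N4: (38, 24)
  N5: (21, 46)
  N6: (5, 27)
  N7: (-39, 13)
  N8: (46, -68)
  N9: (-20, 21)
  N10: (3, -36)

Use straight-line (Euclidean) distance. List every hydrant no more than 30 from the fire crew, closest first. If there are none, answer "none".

Distances from (12, -27):
N1: √((44)² + (16)²) = √(1936.000 + 256.000) = 46.8
N2: √((-49)² + (33)²) = √(2401.000 + 1089.000) = 59.1
N3: √((35)² + (36)²) = √(1225.000 + 1296.000) = 50.2
N4: √((26)² + (51)²) = √(676.000 + 2601.000) = 57.2
N5: √((9)² + (73)²) = √(81.000 + 5329.000) = 73.6
N6: √((-7)² + (54)²) = √(49.000 + 2916.000) = 54.5
N7: √((-51)² + (40)²) = √(2601.000 + 1600.000) = 64.8
N8: √((34)² + (-41)²) = √(1156.000 + 1681.000) = 53.3
N9: √((-32)² + (48)²) = √(1024.000 + 2304.000) = 57.7
N10: √((-9)² + (-9)²) = √(81.000 + 81.000) = 12.7
Threshold 30: N10 (12.7) is within range.

N10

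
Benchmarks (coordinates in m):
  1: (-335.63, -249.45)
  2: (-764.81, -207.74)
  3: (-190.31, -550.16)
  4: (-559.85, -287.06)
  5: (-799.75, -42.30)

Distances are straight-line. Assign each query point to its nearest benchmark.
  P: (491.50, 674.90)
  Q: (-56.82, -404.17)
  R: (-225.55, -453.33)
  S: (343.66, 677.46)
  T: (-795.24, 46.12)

P→1; Q→3; R→3; S→1; T→5

P at (491.50, 674.90):
  1: √((-827.13)² + (-924.35)²) = √(684144.0369 + 854422.9225) = 1240.39 m
  2: √((-1256.31)² + (-882.64)²) = √(1578314.8161 + 779053.3696) = 1535.37 m
  3: √((-681.81)² + (-1225.06)²) = √(464864.8761 + 1500772.0036) = 1402.01 m
  4: √((-1051.35)² + (-961.96)²) = √(1105336.8225 + 925367.0416) = 1425.03 m
  5: √((-1291.25)² + (-717.20)²) = √(1667326.5625 + 514375.8400) = 1477.06 m
  → nearest: 1 (1240.39 m)
Q at (-56.82, -404.17):
  1: √((-278.81)² + (154.72)²) = √(77735.0161 + 23938.2784) = 318.86 m
  2: √((-707.99)² + (196.43)²) = √(501249.8401 + 38584.7449) = 734.73 m
  3: √((-133.49)² + (-145.99)²) = √(17819.5801 + 21313.0801) = 197.82 m
  4: √((-503.03)² + (117.11)²) = √(253039.1809 + 13714.7521) = 516.48 m
  5: √((-742.93)² + (361.87)²) = √(551944.9849 + 130949.8969) = 826.37 m
  → nearest: 3 (197.82 m)
R at (-225.55, -453.33):
  1: √((-110.08)² + (203.88)²) = √(12117.6064 + 41567.0544) = 231.70 m
  2: √((-539.26)² + (245.59)²) = √(290801.3476 + 60314.4481) = 592.55 m
  3: √((35.24)² + (-96.83)²) = √(1241.8576 + 9376.0489) = 103.04 m
  4: √((-334.30)² + (166.27)²) = √(111756.4900 + 27645.7129) = 373.37 m
  5: √((-574.20)² + (411.03)²) = √(329705.6400 + 168945.6609) = 706.15 m
  → nearest: 3 (103.04 m)
S at (343.66, 677.46):
  1: √((-679.29)² + (-926.91)²) = √(461434.9041 + 859162.1481) = 1149.17 m
  2: √((-1108.47)² + (-885.20)²) = √(1228705.7409 + 783579.0400) = 1418.55 m
  3: √((-533.97)² + (-1227.62)²) = √(285123.9609 + 1507050.8644) = 1338.72 m
  4: √((-903.51)² + (-964.52)²) = √(816330.3201 + 930298.8304) = 1321.60 m
  5: √((-1143.41)² + (-719.76)²) = √(1307386.4281 + 518054.4576) = 1351.09 m
  → nearest: 1 (1149.17 m)
T at (-795.24, 46.12):
  1: √((459.61)² + (-295.57)²) = √(211241.3521 + 87361.6249) = 546.45 m
  2: √((30.43)² + (-253.86)²) = √(925.9849 + 64444.8996) = 255.68 m
  3: √((604.93)² + (-596.28)²) = √(365940.3049 + 355549.8384) = 849.41 m
  4: √((235.39)² + (-333.18)²) = √(55408.4521 + 111008.9124) = 407.94 m
  5: √((-4.51)² + (-88.42)²) = √(20.3401 + 7818.0964) = 88.53 m
  → nearest: 5 (88.53 m)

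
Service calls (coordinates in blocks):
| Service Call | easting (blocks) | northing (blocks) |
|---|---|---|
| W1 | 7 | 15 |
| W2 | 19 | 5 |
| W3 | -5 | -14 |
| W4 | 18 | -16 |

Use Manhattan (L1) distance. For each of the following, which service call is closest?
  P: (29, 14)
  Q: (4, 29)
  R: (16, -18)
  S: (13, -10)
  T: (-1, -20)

P→W2; Q→W1; R→W4; S→W4; T→W3

P at (29, 14):
  W1: 23 blocks
  W2: 19 blocks
  W3: 62 blocks
  W4: 41 blocks
  → nearest: W2 (19 blocks)
Q at (4, 29):
  W1: 17 blocks
  W2: 39 blocks
  W3: 52 blocks
  W4: 59 blocks
  → nearest: W1 (17 blocks)
R at (16, -18):
  W1: 42 blocks
  W2: 26 blocks
  W3: 25 blocks
  W4: 4 blocks
  → nearest: W4 (4 blocks)
S at (13, -10):
  W1: 31 blocks
  W2: 21 blocks
  W3: 22 blocks
  W4: 11 blocks
  → nearest: W4 (11 blocks)
T at (-1, -20):
  W1: 43 blocks
  W2: 45 blocks
  W3: 10 blocks
  W4: 23 blocks
  → nearest: W3 (10 blocks)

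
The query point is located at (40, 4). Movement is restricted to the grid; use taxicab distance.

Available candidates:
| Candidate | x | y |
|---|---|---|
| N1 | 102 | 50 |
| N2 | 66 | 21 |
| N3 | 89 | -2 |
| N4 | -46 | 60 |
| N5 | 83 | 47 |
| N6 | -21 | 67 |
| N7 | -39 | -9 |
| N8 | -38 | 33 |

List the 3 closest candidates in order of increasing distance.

Distances from (40, 4):
N1: |62| + |46| = 62 + 46 = 108
N2: |26| + |17| = 26 + 17 = 43
N3: |49| + |-6| = 49 + 6 = 55
N4: |-86| + |56| = 86 + 56 = 142
N5: |43| + |43| = 43 + 43 = 86
N6: |-61| + |63| = 61 + 63 = 124
N7: |-79| + |-13| = 79 + 13 = 92
N8: |-78| + |29| = 78 + 29 = 107
Sorted: N2 (43) < N3 (55) < N5 (86) < N7 (92) < N8 (107) < …

N2, N3, N5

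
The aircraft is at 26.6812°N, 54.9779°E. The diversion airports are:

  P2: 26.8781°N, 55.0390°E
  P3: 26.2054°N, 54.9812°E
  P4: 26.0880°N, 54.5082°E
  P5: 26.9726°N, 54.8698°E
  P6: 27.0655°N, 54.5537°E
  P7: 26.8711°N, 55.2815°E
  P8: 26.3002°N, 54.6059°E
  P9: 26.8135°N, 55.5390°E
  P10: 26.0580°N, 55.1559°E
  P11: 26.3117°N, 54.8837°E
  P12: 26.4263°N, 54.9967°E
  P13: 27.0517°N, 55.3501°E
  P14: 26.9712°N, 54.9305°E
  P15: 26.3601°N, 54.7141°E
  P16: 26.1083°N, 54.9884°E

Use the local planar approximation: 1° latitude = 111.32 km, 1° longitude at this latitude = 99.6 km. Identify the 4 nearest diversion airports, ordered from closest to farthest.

P2, P12, P14, P5

Distances from 26.6812°N, 54.9779°E:
P2: √((0.1969·111.32)² + (0.0611·99.6)²) = √(480.438528 + 37.034041) = 22.7480 km
P3: √((-0.4758·111.32)² + (0.0033·99.6)²) = √(2805.403088 + 0.108031) = 52.9671 km
P4: √((-0.5932·111.32)² + (-0.4697·99.6)²) = √(4360.624395 + 2188.566752) = 80.9271 km
P5: √((0.2914·111.32)² + (-0.1081·99.6)²) = √(1052.265884 + 115.923121) = 34.1788 km
P6: √((0.3843·111.32)² + (-0.4242·99.6)²) = √(1830.152015 + 1785.089540) = 60.1269 km
P7: √((0.1899·111.32)² + (0.3036·99.6)²) = √(446.885563 + 914.370511) = 36.8952 km
P8: √((-0.3810·111.32)² + (-0.3720·99.6)²) = √(1798.855783 + 1372.791421) = 56.3174 km
P9: √((0.1323·111.32)² + (0.5611·99.6)²) = √(216.903262 + 3123.195817) = 57.7936 km
P10: √((-0.6232·111.32)² + (0.1780·99.6)²) = √(4812.838455 + 314.310349) = 71.6041 km
P11: √((-0.3695·111.32)² + (-0.0942·99.6)²) = √(1691.902300 + 88.027929) = 42.1892 km
P12: √((-0.2549·111.32)² + (0.0188·99.6)²) = √(805.167184 + 3.506181) = 28.4372 km
P13: √((0.3705·111.32)² + (0.3722·99.6)²) = √(1701.072485 + 1374.267938) = 55.4558 km
P14: √((0.2900·111.32)² + (-0.0474·99.6)²) = √(1042.179176 + 22.288219) = 32.6262 km
P15: √((-0.3211·111.32)² + (-0.2638·99.6)²) = √(1277.694445 + 690.348299) = 44.3626 km
P16: √((-0.5729·111.32)² + (0.0105·99.6)²) = √(4067.279706 + 1.093698) = 63.7838 km
Sorted: P2 (22.7480 km) < P12 (28.4372 km) < P14 (32.6262 km) < P5 (34.1788 km) < P7 (36.8952 km) < P11 (42.1892 km) < …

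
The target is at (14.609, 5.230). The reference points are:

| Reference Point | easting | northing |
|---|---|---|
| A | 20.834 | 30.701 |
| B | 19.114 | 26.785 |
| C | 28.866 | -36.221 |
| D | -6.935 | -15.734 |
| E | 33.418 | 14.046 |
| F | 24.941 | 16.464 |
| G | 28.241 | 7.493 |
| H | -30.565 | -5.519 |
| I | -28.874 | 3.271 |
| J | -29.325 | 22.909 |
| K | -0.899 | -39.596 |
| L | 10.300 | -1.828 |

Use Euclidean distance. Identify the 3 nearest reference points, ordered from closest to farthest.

Distances from (14.609, 5.230):
A: √((6.225)² + (25.471)²) = √(38.75062 + 648.77184) = 26.221
B: √((4.505)² + (21.555)²) = √(20.29503 + 464.61802) = 22.021
C: √((14.257)² + (-41.451)²) = √(203.26205 + 1718.18540) = 43.834
D: √((-21.544)² + (-20.964)²) = √(464.14394 + 439.48930) = 30.060
E: √((18.809)² + (8.816)²) = √(353.77848 + 77.72186) = 20.773
F: √((10.332)² + (11.234)²) = √(106.75022 + 126.20276) = 15.263
G: √((13.632)² + (2.263)²) = √(185.83142 + 5.12117) = 13.819
H: √((-45.174)² + (-10.749)²) = √(2040.69028 + 115.54100) = 46.435
I: √((-43.483)² + (-1.959)²) = √(1890.77129 + 3.83768) = 43.527
J: √((-43.934)² + (17.679)²) = √(1930.19636 + 312.54704) = 47.358
K: √((-15.508)² + (-44.826)²) = √(240.49806 + 2009.37028) = 47.433
L: √((-4.309)² + (-7.058)²) = √(18.56748 + 49.81536) = 8.269
Sorted: L (8.269) < G (13.819) < F (15.263) < E (20.773) < B (22.021) < …

L, G, F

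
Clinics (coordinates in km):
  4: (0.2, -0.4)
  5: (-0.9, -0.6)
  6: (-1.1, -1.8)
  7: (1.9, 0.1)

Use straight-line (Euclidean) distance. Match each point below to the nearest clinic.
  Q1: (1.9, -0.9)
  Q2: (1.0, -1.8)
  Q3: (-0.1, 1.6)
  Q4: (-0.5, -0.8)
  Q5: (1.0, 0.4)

Q1→7; Q2→4; Q3→4; Q4→5; Q5→7

Q1 at (1.9, -0.9):
  4: √((-1.7)² + (0.5)²) = √(2.89000 + 0.25000) = 1.772 km
  5: √((-2.8)² + (0.3)²) = √(7.84000 + 0.09000) = 2.816 km
  6: √((-3.0)² + (-0.9)²) = √(9.00000 + 0.81000) = 3.132 km
  7: √((0.0)² + (1.0)²) = √(0.00000 + 1.00000) = 1.000 km
  → nearest: 7 (1.000 km)
Q2 at (1.0, -1.8):
  4: √((-0.8)² + (1.4)²) = √(0.64000 + 1.96000) = 1.612 km
  5: √((-1.9)² + (1.2)²) = √(3.61000 + 1.44000) = 2.247 km
  6: √((-2.1)² + (0.0)²) = √(4.41000 + 0.00000) = 2.100 km
  7: √((0.9)² + (1.9)²) = √(0.81000 + 3.61000) = 2.102 km
  → nearest: 4 (1.612 km)
Q3 at (-0.1, 1.6):
  4: √((0.3)² + (-2.0)²) = √(0.09000 + 4.00000) = 2.022 km
  5: √((-0.8)² + (-2.2)²) = √(0.64000 + 4.84000) = 2.341 km
  6: √((-1.0)² + (-3.4)²) = √(1.00000 + 11.56000) = 3.544 km
  7: √((2.0)² + (-1.5)²) = √(4.00000 + 2.25000) = 2.500 km
  → nearest: 4 (2.022 km)
Q4 at (-0.5, -0.8):
  4: √((0.7)² + (0.4)²) = √(0.49000 + 0.16000) = 0.806 km
  5: √((-0.4)² + (0.2)²) = √(0.16000 + 0.04000) = 0.447 km
  6: √((-0.6)² + (-1.0)²) = √(0.36000 + 1.00000) = 1.166 km
  7: √((2.4)² + (0.9)²) = √(5.76000 + 0.81000) = 2.563 km
  → nearest: 5 (0.447 km)
Q5 at (1.0, 0.4):
  4: √((-0.8)² + (-0.8)²) = √(0.64000 + 0.64000) = 1.131 km
  5: √((-1.9)² + (-1.0)²) = √(3.61000 + 1.00000) = 2.147 km
  6: √((-2.1)² + (-2.2)²) = √(4.41000 + 4.84000) = 3.041 km
  7: √((0.9)² + (-0.3)²) = √(0.81000 + 0.09000) = 0.949 km
  → nearest: 7 (0.949 km)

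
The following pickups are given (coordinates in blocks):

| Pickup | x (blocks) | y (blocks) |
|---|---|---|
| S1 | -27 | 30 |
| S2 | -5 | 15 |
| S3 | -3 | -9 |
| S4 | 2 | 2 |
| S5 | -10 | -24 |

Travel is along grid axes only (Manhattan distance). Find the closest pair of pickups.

S3 and S4

Pairwise distances:
S1–S2: 37 blocks
S1–S3: 63 blocks
S1–S4: 57 blocks
S1–S5: 71 blocks
S2–S3: 26 blocks
S2–S4: 20 blocks
S2–S5: 44 blocks
S3–S4: 16 blocks
S3–S5: 22 blocks
S4–S5: 38 blocks
Closest pair: S3–S4 at 16 blocks.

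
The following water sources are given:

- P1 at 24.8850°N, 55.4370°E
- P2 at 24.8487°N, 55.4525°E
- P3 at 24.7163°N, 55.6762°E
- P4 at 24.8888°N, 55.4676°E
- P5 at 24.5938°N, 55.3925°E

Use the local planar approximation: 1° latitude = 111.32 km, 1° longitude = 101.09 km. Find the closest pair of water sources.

P1 and P4

Pairwise distances:
P1–P2: √((-0.0363·111.32)² + (0.0155·101.09)²) = √(16.329002 + 2.455160) = 4.3341 km
P1–P3: √((-0.1687·111.32)² + (0.2392·101.09)²) = √(352.676531 + 584.707607) = 30.6167 km
P1–P4: √((0.0038·111.32)² + (0.0306·101.09)²) = √(0.178943 + 9.568839) = 3.1221 km
P1–P5: √((-0.2912·111.32)² + (-0.0445·101.09)²) = √(1050.821952 + 20.236547) = 32.7270 km
P2–P3: √((-0.1324·111.32)² + (0.2237·101.09)²) = √(217.231282 + 511.385443) = 26.9929 km
P2–P4: √((0.0401·111.32)² + (0.0151·101.09)²) = √(19.926689 + 2.330077) = 4.7177 km
P2–P5: √((-0.2549·111.32)² + (-0.0600·101.09)²) = √(805.167184 + 36.789077) = 29.0165 km
P3–P4: √((0.1725·111.32)² + (-0.2086·101.09)²) = √(368.743687 + 444.677342) = 28.5205 km
P3–P5: √((-0.1225·111.32)² + (-0.2837·101.09)²) = √(185.959587 + 822.498405) = 31.7562 km
P4–P5: √((-0.2950·111.32)² + (-0.0751·101.09)²) = √(1078.426192 + 57.636323) = 33.7055 km
Closest pair: P1–P4 at 3.1221 km.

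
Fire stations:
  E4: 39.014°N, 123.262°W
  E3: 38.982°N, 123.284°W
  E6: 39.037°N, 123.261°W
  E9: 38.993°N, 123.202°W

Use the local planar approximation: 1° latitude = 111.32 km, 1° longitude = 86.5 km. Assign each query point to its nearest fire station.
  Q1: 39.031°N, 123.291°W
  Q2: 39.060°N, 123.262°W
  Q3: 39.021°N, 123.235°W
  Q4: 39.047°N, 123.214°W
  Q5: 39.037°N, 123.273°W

Q1 at 39.031°N, 123.291°W:
  E4: 3.142 km
  E3: 5.488 km
  E6: 2.680 km
  E9: 8.784 km
  → nearest: E6 (2.680 km)
Q2 at 39.060°N, 123.262°W:
  E4: 5.121 km
  E3: 8.889 km
  E6: 2.562 km
  E9: 9.086 km
  → nearest: E6 (2.562 km)
Q3 at 39.021°N, 123.235°W:
  E4: 2.462 km
  E3: 6.067 km
  E6: 2.869 km
  E9: 4.227 km
  → nearest: E4 (2.462 km)
Q4 at 39.047°N, 123.214°W:
  E4: 5.544 km
  E3: 9.435 km
  E6: 4.215 km
  E9: 6.100 km
  → nearest: E6 (4.215 km)
Q5 at 39.037°N, 123.273°W:
  E4: 2.731 km
  E3: 6.196 km
  E6: 1.038 km
  E9: 7.856 km
  → nearest: E6 (1.038 km)

Q1→E6; Q2→E6; Q3→E4; Q4→E6; Q5→E6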